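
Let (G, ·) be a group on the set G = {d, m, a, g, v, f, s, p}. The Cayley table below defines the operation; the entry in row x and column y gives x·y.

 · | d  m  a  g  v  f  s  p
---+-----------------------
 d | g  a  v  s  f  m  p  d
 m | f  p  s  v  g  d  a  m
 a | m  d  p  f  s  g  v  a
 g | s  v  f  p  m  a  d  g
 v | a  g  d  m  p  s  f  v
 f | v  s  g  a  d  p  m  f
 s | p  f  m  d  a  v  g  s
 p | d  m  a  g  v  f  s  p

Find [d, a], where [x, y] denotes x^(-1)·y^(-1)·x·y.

g

Identity is p; from the table d^(-1) = s and a^(-1) = a.
s·a = m
m·d = f
f·a = g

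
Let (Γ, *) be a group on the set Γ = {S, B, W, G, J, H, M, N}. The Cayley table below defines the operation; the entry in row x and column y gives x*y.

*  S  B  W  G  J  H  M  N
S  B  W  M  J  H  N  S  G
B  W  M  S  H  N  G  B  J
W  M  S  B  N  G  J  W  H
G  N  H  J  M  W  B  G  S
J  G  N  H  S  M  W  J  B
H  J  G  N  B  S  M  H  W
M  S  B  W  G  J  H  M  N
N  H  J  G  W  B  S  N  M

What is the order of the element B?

2

The identity element is M (its row matches the header).
B^1 = B
B^2 = B*B = M
The first power of B equal to the identity is B^2, so ord(B) = 2.
(Structurally, Γ here is isomorphic to the dihedral group D_4.)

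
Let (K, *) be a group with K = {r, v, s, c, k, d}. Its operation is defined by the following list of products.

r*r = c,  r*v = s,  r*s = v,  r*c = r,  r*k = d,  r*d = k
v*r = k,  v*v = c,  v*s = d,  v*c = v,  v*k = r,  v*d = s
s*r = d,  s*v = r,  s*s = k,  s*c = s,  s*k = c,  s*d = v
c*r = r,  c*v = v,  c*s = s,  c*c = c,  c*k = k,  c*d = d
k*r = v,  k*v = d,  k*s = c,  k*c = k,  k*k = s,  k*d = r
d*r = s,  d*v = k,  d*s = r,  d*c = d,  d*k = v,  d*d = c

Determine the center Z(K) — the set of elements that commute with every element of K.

An element z is central iff its row equals its column in the table.
For r: r*k = d ≠ v = k*r, so r ∉ Z.
Checking each element this way leaves Z(K) = {c}.

{c}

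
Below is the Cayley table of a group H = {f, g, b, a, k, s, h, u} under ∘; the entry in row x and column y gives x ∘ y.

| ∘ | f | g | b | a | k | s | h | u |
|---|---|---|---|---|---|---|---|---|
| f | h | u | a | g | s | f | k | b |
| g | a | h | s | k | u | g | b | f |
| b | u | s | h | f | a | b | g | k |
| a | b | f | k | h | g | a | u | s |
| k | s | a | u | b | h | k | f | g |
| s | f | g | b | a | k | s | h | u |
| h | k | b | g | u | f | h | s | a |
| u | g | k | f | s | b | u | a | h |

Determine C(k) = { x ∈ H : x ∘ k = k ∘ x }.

Compare row k with column k entry by entry.
f ∘ k = s = k ∘ f, so f commutes with k.
a ∘ k = g but k ∘ a = b, so a does not.
Collecting the elements that commute with k: C(k) = {f, h, k, s}.

{f, h, k, s}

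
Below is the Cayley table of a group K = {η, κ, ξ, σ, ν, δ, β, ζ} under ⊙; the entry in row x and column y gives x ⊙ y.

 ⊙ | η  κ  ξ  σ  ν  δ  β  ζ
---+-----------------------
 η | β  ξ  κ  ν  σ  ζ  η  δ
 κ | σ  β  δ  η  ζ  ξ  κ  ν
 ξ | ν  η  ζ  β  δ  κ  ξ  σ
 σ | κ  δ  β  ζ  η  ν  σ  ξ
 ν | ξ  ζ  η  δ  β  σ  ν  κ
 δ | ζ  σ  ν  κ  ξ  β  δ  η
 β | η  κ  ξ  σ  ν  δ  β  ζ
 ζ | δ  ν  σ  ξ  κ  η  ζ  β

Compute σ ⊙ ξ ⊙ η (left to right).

σ ⊙ ξ = β
β ⊙ η = η
(Structurally, K here is isomorphic to the dihedral group D_4.)

η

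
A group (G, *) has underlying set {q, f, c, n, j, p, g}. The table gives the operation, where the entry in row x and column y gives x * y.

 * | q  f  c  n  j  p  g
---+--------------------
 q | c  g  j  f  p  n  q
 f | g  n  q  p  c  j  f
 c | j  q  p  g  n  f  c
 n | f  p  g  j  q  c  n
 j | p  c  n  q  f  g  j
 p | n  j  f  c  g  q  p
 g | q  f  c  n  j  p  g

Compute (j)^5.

q

j^1 = j
j^2 = j * j = f
j^3 = f * j = c
j^4 = c * j = n
j^5 = n * j = q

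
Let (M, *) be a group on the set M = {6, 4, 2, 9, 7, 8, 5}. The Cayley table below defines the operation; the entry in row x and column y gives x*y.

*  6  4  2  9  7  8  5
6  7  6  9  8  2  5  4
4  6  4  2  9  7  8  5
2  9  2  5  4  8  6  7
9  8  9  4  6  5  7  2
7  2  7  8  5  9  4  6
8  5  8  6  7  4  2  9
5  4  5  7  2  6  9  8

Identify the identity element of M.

The identity e satisfies e*x = x for all x, so its row in the table reproduces the column headers.
Row 4 reads: 6, 4, 2, 9, 7, 8, 5 — exactly the header order. So 4 is the identity.

4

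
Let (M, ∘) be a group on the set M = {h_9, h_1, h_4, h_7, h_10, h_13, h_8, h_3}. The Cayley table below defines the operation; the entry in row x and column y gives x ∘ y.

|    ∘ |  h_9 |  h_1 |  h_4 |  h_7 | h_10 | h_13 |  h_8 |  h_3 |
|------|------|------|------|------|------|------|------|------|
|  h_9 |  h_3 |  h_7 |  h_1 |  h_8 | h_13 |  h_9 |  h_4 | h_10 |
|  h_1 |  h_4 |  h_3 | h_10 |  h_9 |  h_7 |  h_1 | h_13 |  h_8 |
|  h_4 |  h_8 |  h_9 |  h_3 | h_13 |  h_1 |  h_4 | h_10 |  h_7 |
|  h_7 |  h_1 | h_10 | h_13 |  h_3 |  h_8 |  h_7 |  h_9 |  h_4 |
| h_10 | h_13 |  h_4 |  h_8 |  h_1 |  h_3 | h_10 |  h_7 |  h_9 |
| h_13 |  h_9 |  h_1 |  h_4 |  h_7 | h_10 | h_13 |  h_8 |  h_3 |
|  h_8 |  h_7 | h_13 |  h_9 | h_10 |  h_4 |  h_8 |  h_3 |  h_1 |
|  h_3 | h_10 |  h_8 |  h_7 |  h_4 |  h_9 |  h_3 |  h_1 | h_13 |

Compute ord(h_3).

The identity element is h_13 (its row matches the header).
h_3^1 = h_3
h_3^2 = h_3 ∘ h_3 = h_13
The first power of h_3 equal to the identity is h_3^2, so ord(h_3) = 2.

2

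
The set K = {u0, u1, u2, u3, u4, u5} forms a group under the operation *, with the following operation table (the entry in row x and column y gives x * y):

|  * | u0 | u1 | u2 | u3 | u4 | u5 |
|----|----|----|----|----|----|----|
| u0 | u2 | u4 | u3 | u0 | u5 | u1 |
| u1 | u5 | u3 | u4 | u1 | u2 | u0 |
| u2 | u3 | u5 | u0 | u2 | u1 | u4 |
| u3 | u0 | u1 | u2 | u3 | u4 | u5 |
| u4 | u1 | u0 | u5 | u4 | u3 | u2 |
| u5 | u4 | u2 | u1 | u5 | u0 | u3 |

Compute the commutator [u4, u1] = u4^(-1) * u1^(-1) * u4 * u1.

Identity is u3; from the table u4^(-1) = u4 and u1^(-1) = u1.
u4 * u1 = u0
u0 * u4 = u5
u5 * u1 = u2

u2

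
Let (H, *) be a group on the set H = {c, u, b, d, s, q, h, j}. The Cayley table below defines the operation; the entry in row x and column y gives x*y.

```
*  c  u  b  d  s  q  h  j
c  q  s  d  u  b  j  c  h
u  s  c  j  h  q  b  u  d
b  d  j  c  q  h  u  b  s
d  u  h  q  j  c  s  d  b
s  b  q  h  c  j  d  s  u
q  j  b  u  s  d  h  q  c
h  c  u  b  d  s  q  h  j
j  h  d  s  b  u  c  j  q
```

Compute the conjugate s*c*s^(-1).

c

The identity is h. In row s, the entry h sits in column b, so s^(-1) = b.
s*c = b
b*b = c
(Structurally, H here is isomorphic to the cyclic group Z_8.)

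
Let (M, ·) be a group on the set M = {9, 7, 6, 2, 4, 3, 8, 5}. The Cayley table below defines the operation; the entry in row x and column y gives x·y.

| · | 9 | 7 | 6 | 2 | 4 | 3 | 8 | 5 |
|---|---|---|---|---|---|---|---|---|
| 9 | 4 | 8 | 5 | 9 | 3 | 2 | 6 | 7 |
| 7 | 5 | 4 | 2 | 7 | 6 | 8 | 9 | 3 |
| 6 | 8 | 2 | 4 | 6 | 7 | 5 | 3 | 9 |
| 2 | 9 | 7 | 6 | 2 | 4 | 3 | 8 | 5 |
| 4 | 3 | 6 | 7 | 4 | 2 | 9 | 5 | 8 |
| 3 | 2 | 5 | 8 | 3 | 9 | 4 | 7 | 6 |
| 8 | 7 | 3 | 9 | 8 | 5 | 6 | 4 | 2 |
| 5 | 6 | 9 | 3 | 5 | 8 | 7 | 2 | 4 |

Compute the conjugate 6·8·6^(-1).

The identity is 2. In row 6, the entry 2 sits in column 7, so 6^(-1) = 7.
6·8 = 3
3·7 = 5

5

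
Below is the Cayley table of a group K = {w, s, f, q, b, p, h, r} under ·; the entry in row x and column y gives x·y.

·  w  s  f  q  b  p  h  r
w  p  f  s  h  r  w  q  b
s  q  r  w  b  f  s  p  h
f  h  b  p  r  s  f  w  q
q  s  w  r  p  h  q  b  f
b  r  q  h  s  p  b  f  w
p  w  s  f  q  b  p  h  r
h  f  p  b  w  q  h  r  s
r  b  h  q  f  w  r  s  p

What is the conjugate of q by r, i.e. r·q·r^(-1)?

The identity is p. In row r, the entry p sits in column r, so r^(-1) = r.
r·q = f
f·r = q

q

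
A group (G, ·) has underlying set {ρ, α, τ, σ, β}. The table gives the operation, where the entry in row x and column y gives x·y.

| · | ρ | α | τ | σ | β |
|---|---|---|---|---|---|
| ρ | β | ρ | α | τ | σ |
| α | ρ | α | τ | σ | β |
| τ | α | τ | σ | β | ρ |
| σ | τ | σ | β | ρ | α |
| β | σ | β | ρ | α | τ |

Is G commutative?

Yes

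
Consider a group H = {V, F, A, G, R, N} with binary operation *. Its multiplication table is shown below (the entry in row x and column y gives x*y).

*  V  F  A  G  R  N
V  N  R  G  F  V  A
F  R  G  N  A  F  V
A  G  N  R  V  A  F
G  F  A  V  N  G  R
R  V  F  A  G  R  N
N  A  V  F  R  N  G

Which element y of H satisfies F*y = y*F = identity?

V

First locate the identity: row R matches the header, so R is the identity.
Scan row F for R: F*V = R. Hence F^(-1) = V.
(Structurally, H here is isomorphic to the cyclic group Z_6.)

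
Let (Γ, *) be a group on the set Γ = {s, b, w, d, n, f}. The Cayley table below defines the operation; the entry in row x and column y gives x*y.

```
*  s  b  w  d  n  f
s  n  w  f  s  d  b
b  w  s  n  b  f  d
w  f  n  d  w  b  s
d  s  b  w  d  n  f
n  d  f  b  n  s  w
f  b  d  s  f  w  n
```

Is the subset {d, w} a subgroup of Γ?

Yes

{d, w} contains the identity d.
Checking products: every product of two elements of {d, w} (read from the table) lies in {d, w}, so the set is closed.
In a finite group, a nonempty closed subset is a subgroup. So {d, w} ≤ Γ.
(Structurally, Γ here is isomorphic to the cyclic group Z_6.)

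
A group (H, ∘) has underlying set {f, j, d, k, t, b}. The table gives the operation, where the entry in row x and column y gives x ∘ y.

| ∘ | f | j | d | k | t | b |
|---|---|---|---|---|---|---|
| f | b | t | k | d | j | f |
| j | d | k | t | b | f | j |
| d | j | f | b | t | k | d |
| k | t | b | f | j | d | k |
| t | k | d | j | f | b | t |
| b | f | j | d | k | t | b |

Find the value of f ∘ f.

b

Read row f, column f: f ∘ f = b.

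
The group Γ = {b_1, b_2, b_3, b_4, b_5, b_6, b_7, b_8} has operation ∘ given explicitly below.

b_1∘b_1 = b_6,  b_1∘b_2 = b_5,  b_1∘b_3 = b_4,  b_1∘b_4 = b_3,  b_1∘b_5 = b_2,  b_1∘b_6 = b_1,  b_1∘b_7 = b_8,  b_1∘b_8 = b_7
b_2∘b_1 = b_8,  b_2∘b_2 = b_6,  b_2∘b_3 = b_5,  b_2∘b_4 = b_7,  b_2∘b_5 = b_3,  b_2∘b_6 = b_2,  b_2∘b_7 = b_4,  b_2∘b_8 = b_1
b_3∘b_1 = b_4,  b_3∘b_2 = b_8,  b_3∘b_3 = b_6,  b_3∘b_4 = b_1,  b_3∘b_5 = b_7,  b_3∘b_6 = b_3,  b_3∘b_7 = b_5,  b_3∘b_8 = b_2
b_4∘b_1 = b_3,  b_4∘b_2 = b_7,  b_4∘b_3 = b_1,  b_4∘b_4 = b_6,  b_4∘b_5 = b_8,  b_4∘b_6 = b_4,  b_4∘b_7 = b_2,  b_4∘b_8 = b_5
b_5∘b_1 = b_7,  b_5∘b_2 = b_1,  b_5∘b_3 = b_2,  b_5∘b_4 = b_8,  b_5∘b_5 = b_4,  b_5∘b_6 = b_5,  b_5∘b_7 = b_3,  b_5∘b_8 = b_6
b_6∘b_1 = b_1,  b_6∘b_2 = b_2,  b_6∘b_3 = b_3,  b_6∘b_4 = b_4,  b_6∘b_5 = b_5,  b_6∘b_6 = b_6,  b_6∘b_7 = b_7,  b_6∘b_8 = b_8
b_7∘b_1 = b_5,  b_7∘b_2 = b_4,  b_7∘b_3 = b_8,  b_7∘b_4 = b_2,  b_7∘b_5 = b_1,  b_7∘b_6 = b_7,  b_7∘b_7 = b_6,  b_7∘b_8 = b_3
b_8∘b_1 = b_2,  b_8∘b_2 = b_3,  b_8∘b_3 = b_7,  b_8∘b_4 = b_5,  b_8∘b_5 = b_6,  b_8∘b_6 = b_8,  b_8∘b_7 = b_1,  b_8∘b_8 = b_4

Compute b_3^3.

b_3

b_3^1 = b_3
b_3^2 = b_3 ∘ b_3 = b_6
b_3^3 = b_6 ∘ b_3 = b_3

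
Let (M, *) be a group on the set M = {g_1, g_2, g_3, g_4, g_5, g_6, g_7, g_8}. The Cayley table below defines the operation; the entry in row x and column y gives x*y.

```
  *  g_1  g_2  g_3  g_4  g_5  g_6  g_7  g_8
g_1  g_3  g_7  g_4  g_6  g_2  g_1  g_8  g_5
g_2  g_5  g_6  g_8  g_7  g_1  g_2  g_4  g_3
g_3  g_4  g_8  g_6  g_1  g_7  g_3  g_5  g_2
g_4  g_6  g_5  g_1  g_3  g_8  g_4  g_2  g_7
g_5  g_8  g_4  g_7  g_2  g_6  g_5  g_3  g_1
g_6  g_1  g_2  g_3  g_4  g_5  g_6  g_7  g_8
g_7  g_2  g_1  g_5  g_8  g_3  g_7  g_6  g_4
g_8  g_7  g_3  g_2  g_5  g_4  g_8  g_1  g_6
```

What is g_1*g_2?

g_7

Read row g_1, column g_2: g_1*g_2 = g_7.
(Structurally, M here is isomorphic to the dihedral group D_4.)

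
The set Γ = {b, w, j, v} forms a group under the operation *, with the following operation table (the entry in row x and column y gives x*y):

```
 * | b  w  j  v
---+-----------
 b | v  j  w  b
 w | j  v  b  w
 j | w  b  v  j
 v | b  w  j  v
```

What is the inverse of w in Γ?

First locate the identity: row v matches the header, so v is the identity.
Scan row w for v: w*w = v. Hence w^(-1) = w.

w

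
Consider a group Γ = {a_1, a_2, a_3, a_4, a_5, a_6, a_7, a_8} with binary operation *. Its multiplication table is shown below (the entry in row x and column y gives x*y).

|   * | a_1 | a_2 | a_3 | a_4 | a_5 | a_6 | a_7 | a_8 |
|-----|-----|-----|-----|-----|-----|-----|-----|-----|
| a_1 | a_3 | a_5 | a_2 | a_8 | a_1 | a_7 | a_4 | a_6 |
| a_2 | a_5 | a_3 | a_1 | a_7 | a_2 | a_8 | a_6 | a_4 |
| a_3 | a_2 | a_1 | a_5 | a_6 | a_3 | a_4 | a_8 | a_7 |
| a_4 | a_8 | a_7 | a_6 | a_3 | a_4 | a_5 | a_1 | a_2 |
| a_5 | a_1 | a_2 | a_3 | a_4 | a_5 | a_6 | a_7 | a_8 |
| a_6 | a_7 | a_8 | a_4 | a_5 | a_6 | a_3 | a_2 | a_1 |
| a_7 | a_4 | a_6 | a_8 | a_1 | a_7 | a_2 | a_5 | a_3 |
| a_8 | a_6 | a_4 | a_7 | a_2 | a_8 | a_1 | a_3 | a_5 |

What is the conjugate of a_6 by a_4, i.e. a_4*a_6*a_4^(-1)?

a_6

The identity is a_5. In row a_4, the entry a_5 sits in column a_6, so a_4^(-1) = a_6.
a_4*a_6 = a_5
a_5*a_6 = a_6
(Structurally, Γ here is isomorphic to Z_2 x Z_4.)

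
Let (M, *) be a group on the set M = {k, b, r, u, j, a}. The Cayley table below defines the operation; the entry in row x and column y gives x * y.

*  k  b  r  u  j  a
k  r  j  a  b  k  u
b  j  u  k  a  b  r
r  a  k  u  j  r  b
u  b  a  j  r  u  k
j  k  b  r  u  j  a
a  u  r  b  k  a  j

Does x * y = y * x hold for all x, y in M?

Check whether the table is symmetric across its main diagonal.
Every entry (row x, col y) equals the entry (row y, col x), so M is abelian.

Yes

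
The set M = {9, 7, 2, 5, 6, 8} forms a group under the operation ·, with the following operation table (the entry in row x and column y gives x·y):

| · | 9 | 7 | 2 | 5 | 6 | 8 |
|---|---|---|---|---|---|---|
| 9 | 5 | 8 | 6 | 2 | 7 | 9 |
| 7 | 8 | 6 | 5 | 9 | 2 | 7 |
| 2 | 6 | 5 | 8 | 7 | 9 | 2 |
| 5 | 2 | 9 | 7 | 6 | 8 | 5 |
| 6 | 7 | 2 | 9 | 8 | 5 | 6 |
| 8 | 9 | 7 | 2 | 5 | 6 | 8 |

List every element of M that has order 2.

Identity is 8. Compute the order of each non-identity element by repeated multiplication:
  9: 9 → 5 → 2 → 6 → 7 → 8  (order 6)
  7: 7 → 6 → 2 → 5 → 9 → 8  (order 6)
  2: 2 → 8  (order 2)
  5: 5 → 6 → 8  (order 3)
  6: 6 → 5 → 8  (order 3)
Elements of order 2: {2}.

{2}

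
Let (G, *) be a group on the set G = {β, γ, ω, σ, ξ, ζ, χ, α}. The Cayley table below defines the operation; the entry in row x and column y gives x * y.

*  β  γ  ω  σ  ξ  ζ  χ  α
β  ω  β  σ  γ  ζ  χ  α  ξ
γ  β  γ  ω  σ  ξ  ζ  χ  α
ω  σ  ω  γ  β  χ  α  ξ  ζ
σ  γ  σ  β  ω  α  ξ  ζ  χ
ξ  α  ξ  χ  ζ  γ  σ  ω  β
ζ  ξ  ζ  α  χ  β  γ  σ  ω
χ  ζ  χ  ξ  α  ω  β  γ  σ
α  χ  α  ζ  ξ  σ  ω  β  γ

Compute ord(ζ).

2

The identity element is γ (its row matches the header).
ζ^1 = ζ
ζ^2 = ζ * ζ = γ
The first power of ζ equal to the identity is ζ^2, so ord(ζ) = 2.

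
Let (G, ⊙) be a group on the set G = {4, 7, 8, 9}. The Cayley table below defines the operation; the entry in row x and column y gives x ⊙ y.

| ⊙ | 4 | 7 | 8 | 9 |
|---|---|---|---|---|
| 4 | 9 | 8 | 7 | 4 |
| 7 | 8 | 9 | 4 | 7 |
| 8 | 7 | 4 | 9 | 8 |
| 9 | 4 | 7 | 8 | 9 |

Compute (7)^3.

7

7^1 = 7
7^2 = 7 ⊙ 7 = 9
7^3 = 9 ⊙ 7 = 7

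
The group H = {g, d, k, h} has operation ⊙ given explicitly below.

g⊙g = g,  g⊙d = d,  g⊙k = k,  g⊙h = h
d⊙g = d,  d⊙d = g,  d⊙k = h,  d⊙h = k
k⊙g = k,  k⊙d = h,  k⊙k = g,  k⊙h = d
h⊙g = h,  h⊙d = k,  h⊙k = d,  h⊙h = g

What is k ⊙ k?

Read row k, column k: k ⊙ k = g.
(Structurally, H here is isomorphic to the Klein four-group V_4.)

g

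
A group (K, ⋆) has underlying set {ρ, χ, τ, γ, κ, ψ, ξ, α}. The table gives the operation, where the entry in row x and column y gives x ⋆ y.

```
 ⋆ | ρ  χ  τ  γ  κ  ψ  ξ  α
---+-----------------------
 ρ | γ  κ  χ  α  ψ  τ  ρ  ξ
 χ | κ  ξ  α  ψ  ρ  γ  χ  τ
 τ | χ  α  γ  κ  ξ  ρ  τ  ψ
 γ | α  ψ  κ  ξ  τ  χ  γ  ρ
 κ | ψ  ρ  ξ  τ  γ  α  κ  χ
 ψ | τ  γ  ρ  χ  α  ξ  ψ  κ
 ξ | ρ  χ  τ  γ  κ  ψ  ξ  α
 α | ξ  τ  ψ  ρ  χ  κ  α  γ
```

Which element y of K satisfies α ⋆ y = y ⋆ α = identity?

ρ

First locate the identity: row ξ matches the header, so ξ is the identity.
Scan row α for ξ: α ⋆ ρ = ξ. Hence α^(-1) = ρ.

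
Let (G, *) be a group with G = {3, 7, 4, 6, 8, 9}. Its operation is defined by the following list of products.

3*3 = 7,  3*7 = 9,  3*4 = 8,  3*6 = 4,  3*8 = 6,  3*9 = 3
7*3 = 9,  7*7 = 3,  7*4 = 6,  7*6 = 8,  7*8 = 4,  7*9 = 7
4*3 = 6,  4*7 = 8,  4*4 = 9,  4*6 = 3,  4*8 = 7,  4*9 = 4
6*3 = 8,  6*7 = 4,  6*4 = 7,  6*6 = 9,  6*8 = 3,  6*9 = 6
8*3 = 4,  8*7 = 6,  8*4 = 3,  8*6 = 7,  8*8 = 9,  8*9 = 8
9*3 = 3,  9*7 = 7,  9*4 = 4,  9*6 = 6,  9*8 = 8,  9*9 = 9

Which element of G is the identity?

The identity e satisfies e * x = x for all x, so its row in the table reproduces the column headers.
Row 9 reads: 3, 7, 4, 6, 8, 9 — exactly the header order. So 9 is the identity.

9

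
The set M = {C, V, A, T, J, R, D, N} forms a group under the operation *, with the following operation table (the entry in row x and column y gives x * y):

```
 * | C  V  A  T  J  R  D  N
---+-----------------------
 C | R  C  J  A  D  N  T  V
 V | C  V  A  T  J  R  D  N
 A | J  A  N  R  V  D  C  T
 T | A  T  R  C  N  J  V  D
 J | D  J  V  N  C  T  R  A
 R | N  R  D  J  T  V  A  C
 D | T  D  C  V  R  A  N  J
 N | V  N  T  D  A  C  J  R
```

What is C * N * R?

C * N = V
V * R = R

R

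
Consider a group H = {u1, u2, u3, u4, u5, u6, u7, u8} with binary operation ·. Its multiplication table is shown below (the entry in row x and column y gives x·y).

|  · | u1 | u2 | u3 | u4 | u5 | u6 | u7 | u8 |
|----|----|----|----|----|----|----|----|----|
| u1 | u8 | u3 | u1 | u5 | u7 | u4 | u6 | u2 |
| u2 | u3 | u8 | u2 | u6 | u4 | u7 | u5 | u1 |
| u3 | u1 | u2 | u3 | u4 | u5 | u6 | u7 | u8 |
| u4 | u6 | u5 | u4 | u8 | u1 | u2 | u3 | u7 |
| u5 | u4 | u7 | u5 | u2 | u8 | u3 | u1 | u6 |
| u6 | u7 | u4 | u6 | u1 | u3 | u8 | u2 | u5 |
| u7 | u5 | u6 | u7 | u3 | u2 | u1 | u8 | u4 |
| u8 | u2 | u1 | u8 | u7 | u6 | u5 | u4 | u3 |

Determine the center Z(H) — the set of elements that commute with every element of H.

{u3, u8}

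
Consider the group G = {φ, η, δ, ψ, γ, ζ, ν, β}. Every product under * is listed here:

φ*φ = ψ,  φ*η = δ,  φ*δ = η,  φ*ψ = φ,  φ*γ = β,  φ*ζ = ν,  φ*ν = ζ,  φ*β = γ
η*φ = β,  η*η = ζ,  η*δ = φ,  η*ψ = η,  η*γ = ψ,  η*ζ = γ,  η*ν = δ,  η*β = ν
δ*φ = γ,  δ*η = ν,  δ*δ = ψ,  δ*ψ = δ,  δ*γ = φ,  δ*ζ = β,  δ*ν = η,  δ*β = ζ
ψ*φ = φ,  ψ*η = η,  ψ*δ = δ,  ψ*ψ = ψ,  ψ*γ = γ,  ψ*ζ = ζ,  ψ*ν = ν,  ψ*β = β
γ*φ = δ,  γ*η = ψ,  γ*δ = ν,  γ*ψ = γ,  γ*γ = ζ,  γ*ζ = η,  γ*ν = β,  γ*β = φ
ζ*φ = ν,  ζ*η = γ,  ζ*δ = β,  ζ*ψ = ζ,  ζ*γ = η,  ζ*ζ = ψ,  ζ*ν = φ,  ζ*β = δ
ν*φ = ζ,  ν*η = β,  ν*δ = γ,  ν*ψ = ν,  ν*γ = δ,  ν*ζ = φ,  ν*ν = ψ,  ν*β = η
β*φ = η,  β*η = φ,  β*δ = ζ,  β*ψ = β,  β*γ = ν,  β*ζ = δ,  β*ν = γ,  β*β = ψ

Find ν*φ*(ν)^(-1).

φ

The identity is ψ. In row ν, the entry ψ sits in column ν, so ν^(-1) = ν.
ν*φ = ζ
ζ*ν = φ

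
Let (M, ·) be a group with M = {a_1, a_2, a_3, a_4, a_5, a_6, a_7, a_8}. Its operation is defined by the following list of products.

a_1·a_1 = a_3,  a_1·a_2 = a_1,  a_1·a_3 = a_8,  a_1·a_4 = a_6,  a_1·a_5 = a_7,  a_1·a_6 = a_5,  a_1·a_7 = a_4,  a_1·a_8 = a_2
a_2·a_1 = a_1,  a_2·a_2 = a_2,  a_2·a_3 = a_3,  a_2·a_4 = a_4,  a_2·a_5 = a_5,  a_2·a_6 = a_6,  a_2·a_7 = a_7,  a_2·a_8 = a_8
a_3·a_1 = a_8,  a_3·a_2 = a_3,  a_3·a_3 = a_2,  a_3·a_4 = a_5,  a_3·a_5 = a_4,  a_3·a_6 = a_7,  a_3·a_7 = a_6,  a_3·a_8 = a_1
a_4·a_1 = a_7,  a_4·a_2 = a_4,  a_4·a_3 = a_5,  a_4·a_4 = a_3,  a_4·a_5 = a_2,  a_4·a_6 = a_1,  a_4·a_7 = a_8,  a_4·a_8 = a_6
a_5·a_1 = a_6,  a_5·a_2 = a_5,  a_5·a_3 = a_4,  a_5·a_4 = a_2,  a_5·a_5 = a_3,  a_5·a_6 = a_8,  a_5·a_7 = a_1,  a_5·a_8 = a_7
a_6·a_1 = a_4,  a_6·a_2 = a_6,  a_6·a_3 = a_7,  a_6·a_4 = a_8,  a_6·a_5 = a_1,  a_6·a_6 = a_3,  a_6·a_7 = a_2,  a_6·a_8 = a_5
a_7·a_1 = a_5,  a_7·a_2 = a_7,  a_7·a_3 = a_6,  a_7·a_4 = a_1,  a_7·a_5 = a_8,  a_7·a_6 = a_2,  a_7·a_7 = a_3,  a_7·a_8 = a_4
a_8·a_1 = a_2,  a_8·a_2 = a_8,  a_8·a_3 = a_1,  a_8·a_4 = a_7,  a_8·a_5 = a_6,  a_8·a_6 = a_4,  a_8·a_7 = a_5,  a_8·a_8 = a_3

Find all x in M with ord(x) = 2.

{a_3}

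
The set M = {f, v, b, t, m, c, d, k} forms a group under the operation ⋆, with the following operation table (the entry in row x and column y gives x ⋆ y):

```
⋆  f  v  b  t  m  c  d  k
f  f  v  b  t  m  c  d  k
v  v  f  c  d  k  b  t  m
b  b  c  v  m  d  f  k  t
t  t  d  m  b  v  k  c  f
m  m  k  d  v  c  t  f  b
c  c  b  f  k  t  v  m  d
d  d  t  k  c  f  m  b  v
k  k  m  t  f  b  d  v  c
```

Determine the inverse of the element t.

First locate the identity: row f matches the header, so f is the identity.
Scan row t for f: t ⋆ k = f. Hence t^(-1) = k.

k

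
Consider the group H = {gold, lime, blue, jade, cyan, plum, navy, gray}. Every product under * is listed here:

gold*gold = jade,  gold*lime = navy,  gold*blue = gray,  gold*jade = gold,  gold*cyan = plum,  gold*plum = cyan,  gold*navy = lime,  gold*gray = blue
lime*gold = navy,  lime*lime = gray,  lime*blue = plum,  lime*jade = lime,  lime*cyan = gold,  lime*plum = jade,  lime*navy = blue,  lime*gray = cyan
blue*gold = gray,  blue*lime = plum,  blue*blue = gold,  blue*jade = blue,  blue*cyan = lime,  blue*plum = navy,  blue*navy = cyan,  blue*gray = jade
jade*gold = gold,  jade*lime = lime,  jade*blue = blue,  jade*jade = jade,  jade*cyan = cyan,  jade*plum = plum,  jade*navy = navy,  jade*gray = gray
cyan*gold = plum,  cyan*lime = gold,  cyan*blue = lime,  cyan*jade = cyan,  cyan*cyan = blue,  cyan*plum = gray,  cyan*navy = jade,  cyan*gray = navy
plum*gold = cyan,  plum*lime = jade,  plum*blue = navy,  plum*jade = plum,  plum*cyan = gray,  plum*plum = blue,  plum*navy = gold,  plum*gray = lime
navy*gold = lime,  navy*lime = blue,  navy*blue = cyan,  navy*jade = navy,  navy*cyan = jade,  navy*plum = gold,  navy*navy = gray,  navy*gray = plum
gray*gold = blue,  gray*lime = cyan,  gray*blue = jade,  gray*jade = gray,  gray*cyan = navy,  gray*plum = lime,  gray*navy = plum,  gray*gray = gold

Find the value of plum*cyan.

Read row plum, column cyan: plum*cyan = gray.

gray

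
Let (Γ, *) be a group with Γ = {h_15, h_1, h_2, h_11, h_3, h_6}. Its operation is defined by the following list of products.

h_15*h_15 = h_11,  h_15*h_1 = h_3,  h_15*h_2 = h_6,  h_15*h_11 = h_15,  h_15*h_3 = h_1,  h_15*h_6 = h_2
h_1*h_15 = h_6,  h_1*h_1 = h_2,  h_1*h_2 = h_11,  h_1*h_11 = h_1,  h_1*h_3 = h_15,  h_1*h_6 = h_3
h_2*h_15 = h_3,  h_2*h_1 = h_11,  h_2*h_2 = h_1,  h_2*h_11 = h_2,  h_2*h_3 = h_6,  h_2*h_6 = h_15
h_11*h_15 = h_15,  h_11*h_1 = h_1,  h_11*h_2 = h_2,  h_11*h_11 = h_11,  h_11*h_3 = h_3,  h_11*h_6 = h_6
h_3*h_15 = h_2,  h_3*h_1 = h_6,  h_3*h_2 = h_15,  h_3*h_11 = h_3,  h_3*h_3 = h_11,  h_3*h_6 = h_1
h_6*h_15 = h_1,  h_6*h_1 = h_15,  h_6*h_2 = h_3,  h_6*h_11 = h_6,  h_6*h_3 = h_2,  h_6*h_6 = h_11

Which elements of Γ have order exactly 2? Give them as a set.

Identity is h_11. Compute the order of each non-identity element by repeated multiplication:
  h_15: h_15 → h_11  (order 2)
  h_1: h_1 → h_2 → h_11  (order 3)
  h_2: h_2 → h_1 → h_11  (order 3)
  h_3: h_3 → h_11  (order 2)
  h_6: h_6 → h_11  (order 2)
Elements of order 2: {h_15, h_3, h_6}.

{h_15, h_3, h_6}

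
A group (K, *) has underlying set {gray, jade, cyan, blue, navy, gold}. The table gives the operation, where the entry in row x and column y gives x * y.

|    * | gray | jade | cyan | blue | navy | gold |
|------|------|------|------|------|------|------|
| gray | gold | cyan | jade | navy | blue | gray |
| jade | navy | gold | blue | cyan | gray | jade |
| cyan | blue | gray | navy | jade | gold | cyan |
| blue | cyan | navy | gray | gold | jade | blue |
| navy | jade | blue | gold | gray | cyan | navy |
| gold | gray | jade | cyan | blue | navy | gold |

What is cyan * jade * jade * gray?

cyan * jade = gray
gray * jade = cyan
cyan * gray = blue

blue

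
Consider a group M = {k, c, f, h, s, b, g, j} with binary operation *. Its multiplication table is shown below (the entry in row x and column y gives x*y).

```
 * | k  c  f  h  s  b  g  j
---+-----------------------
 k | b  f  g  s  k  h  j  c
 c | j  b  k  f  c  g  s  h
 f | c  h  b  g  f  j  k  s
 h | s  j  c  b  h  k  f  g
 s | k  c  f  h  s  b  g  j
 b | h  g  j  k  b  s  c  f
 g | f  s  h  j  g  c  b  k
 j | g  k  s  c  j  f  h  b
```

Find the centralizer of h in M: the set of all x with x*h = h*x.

Compare row h with column h entry by entry.
b*h = k = h*b, so b commutes with h.
c*h = f but h*c = j, so c does not.
Collecting the elements that commute with h: C(h) = {b, h, k, s}.

{b, h, k, s}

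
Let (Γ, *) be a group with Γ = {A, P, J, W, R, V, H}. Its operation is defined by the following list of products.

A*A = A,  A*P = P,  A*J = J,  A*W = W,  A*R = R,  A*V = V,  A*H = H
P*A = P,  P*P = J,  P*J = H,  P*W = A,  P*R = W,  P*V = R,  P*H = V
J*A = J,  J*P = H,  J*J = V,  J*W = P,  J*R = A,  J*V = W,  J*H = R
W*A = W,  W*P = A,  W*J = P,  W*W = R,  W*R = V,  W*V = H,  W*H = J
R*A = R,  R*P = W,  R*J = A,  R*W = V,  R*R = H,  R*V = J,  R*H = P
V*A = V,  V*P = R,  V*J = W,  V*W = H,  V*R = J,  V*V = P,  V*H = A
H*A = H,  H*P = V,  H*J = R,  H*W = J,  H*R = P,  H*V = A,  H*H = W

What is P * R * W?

R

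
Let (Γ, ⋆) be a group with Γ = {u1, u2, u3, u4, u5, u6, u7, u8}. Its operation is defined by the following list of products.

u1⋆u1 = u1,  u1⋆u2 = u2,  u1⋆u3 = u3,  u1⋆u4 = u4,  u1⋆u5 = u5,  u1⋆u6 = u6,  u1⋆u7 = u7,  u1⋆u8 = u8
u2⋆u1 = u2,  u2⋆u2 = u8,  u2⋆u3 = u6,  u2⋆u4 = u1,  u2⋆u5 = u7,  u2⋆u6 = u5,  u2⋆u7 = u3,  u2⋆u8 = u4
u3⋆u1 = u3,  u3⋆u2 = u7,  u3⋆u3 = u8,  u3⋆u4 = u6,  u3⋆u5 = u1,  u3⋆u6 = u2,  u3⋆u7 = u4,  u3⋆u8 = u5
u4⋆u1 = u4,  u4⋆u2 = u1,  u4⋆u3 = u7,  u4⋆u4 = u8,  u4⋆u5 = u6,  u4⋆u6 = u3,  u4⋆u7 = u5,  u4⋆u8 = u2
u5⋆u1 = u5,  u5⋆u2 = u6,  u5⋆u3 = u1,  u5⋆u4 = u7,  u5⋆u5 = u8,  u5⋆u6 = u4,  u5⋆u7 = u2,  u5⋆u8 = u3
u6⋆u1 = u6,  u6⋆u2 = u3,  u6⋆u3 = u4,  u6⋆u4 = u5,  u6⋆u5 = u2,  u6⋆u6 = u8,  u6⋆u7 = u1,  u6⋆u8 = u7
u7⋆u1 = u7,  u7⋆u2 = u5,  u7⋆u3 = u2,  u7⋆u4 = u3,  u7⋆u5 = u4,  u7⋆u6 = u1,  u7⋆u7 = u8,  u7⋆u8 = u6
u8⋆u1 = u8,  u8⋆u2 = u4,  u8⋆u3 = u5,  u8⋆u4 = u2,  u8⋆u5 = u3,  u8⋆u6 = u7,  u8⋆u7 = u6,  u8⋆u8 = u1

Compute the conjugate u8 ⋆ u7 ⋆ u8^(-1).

The identity is u1. In row u8, the entry u1 sits in column u8, so u8^(-1) = u8.
u8 ⋆ u7 = u6
u6 ⋆ u8 = u7

u7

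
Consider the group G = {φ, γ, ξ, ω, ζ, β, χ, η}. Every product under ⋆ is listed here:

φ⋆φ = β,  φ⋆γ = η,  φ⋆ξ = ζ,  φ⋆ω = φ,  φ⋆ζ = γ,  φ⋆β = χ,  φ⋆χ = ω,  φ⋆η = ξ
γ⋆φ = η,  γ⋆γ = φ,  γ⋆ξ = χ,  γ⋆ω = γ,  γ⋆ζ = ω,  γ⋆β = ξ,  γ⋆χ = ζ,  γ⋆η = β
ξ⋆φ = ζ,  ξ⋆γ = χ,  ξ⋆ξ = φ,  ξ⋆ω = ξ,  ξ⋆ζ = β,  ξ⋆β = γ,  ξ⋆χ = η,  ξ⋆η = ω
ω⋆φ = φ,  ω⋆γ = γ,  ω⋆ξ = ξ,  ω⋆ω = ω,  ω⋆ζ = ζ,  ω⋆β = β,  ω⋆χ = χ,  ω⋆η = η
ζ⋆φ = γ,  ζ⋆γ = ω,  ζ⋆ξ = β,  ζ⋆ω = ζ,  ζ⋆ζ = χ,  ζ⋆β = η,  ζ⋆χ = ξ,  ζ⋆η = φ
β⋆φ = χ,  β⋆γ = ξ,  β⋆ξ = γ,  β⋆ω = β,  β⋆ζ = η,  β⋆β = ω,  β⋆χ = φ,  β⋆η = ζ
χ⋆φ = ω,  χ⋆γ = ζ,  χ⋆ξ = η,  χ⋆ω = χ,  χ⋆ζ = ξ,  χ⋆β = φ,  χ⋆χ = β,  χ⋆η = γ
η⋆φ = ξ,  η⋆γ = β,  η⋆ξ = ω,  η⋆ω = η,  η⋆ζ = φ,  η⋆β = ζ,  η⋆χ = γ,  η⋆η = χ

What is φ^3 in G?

φ^1 = φ
φ^2 = φ ⋆ φ = β
φ^3 = β ⋆ φ = χ

χ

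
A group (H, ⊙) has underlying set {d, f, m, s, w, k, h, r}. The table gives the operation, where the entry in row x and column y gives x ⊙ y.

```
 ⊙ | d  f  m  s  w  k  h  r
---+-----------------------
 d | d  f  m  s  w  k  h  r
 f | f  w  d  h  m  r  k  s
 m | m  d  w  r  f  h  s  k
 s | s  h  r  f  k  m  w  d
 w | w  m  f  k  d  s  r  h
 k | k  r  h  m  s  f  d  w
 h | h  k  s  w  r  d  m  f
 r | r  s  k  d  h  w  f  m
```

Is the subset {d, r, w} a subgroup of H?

w ⊙ r = h, which is not in {d, r, w}.
The subset is not closed under ⊙, so it is not a subgroup.
(Structurally, H here is isomorphic to the cyclic group Z_8.)

No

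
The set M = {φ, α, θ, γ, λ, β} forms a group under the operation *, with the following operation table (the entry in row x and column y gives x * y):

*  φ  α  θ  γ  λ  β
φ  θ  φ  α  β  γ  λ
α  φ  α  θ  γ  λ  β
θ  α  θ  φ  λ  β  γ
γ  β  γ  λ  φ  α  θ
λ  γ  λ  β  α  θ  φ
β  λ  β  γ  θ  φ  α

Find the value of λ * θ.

Read row λ, column θ: λ * θ = β.

β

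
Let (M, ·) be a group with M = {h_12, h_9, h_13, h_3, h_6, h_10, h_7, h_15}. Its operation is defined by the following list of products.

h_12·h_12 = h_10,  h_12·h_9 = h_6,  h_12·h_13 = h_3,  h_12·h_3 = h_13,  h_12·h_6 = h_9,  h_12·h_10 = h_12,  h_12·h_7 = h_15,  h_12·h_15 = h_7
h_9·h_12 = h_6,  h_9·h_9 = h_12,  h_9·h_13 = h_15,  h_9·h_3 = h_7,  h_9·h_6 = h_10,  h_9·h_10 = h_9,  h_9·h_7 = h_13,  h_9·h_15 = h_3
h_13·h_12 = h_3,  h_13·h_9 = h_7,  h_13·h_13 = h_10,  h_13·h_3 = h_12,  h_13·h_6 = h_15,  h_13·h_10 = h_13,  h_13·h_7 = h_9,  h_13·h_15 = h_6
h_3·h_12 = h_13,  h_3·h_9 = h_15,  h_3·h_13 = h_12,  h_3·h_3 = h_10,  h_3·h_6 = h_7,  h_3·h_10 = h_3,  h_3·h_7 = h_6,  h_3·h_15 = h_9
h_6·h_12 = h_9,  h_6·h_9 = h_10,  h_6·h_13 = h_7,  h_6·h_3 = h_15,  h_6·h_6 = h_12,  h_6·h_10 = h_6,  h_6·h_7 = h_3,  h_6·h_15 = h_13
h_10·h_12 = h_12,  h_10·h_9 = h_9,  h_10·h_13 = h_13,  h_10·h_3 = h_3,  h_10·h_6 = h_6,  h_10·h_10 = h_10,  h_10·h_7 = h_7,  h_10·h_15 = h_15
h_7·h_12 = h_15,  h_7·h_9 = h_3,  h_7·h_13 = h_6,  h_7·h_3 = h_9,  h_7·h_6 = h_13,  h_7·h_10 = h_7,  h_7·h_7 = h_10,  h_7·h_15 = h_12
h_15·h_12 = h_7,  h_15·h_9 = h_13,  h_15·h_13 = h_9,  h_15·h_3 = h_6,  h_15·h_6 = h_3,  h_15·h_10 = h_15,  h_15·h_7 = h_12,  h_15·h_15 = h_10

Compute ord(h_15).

The identity element is h_10 (its row matches the header).
h_15^1 = h_15
h_15^2 = h_15·h_15 = h_10
The first power of h_15 equal to the identity is h_15^2, so ord(h_15) = 2.
(Structurally, M here is isomorphic to the dihedral group D_4.)

2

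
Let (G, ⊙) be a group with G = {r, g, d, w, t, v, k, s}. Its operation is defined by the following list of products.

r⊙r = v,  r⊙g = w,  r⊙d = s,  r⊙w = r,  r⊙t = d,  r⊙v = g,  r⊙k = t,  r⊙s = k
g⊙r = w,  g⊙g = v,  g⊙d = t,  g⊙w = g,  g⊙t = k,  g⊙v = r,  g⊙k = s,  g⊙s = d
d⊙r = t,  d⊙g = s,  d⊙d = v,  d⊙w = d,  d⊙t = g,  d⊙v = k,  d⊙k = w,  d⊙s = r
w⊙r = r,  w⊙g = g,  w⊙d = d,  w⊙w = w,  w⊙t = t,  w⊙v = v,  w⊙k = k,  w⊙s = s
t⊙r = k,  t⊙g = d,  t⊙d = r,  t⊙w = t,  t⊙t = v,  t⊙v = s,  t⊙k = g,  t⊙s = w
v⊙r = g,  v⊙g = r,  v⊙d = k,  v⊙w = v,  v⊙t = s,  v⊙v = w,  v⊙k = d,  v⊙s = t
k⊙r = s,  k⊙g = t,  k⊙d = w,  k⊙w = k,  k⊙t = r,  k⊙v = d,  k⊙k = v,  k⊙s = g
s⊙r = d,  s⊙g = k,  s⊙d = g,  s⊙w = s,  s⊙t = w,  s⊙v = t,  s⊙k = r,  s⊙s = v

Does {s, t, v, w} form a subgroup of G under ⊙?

{s, t, v, w} contains the identity w.
Checking products: every product of two elements of {s, t, v, w} (read from the table) lies in {s, t, v, w}, so the set is closed.
In a finite group, a nonempty closed subset is a subgroup. So {s, t, v, w} ≤ G.

Yes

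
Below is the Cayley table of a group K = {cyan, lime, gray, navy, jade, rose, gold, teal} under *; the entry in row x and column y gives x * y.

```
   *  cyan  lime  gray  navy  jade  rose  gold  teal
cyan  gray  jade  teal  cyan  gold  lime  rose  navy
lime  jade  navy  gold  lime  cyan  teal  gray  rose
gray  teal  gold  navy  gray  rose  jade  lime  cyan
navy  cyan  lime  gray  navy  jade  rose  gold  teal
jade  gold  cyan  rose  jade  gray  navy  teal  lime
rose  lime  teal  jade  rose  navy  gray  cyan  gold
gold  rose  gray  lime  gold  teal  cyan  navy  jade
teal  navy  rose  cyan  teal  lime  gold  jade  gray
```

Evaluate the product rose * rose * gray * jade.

jade

rose * rose = gray
gray * gray = navy
navy * jade = jade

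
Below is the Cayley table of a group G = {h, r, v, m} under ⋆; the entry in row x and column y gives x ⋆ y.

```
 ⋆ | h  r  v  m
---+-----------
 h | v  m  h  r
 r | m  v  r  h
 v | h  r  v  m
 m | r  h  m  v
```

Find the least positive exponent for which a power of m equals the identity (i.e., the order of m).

2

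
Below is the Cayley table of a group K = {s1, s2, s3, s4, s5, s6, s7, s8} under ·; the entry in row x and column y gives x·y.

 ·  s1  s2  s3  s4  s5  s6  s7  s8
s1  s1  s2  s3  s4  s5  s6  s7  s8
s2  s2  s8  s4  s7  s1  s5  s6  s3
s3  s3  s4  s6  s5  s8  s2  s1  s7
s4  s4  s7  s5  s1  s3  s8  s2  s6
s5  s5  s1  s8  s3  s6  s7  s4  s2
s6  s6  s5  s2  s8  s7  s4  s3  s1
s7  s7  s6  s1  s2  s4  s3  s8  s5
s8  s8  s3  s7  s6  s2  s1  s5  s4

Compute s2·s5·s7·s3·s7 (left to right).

s7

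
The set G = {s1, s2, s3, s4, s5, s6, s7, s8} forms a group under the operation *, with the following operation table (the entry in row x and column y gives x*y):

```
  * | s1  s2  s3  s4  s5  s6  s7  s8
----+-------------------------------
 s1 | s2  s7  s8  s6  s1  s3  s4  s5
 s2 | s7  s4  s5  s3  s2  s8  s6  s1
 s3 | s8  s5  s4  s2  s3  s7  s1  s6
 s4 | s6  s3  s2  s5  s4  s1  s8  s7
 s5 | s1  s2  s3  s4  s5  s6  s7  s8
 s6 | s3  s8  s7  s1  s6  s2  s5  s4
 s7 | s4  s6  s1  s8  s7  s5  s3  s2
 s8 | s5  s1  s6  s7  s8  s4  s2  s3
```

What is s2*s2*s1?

s6

s2*s2 = s4
s4*s1 = s6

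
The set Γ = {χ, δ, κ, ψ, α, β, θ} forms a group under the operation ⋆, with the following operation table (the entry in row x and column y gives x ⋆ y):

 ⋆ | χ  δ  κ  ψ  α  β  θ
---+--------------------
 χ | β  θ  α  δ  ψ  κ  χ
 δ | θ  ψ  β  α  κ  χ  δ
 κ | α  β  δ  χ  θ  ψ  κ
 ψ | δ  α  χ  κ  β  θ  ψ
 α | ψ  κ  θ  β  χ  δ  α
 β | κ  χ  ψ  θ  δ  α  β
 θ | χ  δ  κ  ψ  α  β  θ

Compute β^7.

θ

β^1 = β
β^2 = β ⋆ β = α
β^3 = α ⋆ β = δ
β^4 = δ ⋆ β = χ
β^5 = χ ⋆ β = κ
β^6 = κ ⋆ β = ψ
β^7 = ψ ⋆ β = θ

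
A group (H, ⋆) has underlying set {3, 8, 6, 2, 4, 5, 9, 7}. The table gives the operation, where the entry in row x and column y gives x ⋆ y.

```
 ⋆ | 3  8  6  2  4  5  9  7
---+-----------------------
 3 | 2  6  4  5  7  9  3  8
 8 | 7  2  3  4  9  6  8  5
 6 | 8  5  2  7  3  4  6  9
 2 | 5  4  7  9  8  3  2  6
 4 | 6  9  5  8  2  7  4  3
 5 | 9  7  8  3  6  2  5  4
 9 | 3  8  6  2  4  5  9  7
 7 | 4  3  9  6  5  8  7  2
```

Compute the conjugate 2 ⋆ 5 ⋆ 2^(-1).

The identity is 9. In row 2, the entry 9 sits in column 2, so 2^(-1) = 2.
2 ⋆ 5 = 3
3 ⋆ 2 = 5

5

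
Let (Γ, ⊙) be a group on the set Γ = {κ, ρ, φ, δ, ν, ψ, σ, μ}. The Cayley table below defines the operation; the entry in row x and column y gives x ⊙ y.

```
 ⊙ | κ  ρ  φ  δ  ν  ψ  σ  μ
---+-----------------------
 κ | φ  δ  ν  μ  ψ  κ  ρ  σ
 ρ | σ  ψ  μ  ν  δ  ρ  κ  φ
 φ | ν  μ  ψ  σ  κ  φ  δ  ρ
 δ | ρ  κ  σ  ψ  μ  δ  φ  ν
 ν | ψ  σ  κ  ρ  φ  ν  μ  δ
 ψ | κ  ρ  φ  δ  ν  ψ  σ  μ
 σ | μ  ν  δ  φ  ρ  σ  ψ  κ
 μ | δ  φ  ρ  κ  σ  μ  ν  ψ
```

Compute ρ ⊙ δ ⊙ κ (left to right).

ρ ⊙ δ = ν
ν ⊙ κ = ψ

ψ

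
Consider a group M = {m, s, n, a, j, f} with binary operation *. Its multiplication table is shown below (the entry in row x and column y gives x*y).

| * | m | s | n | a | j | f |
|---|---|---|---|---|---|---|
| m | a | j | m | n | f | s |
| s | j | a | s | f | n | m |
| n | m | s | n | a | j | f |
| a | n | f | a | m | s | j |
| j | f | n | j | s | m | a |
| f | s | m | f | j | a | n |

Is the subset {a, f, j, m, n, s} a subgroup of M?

Yes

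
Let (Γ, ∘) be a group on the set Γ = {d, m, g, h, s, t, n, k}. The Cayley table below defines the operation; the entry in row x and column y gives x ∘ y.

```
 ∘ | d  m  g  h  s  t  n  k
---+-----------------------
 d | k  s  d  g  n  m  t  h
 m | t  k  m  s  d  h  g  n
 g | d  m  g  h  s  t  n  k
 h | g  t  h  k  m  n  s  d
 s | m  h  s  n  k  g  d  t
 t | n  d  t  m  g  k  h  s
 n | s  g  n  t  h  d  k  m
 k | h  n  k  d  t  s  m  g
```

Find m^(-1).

First locate the identity: row g matches the header, so g is the identity.
Scan row m for g: m ∘ n = g. Hence m^(-1) = n.
(Structurally, Γ here is isomorphic to the quaternion group Q_8.)

n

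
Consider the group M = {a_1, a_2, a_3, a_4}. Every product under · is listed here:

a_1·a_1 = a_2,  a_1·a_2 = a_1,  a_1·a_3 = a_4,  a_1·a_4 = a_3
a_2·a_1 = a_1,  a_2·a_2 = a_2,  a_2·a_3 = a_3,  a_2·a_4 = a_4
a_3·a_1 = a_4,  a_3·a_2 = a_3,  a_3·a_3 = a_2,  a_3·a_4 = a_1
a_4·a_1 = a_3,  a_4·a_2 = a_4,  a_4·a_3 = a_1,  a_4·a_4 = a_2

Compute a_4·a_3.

Read row a_4, column a_3: a_4·a_3 = a_1.
(Structurally, M here is isomorphic to the Klein four-group V_4.)

a_1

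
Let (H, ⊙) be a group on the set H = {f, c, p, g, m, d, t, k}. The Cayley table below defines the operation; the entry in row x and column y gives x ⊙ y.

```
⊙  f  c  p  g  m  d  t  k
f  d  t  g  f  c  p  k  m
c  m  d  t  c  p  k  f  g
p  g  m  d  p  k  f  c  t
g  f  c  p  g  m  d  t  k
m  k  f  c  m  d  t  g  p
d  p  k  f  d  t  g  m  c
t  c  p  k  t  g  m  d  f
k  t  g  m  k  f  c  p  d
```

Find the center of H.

An element z is central iff its row equals its column in the table.
For c: c ⊙ p = t ≠ m = p ⊙ c, so c ∉ Z.
Checking each element this way leaves Z(H) = {d, g}.

{d, g}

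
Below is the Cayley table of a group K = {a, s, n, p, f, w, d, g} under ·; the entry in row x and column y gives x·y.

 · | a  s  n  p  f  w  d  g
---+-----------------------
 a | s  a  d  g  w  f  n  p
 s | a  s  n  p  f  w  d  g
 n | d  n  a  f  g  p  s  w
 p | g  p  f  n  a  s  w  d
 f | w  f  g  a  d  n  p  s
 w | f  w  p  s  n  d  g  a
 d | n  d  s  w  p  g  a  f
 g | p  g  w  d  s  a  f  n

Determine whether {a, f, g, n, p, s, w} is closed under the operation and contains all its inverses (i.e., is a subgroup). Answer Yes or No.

No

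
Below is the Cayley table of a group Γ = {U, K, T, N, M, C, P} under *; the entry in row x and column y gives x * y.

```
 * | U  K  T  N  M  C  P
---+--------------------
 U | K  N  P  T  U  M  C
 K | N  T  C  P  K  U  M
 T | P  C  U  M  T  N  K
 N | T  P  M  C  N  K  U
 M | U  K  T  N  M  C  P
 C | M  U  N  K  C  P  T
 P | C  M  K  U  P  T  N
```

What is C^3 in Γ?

C^1 = C
C^2 = C * C = P
C^3 = P * C = T
(Structurally, Γ here is isomorphic to the cyclic group Z_7.)

T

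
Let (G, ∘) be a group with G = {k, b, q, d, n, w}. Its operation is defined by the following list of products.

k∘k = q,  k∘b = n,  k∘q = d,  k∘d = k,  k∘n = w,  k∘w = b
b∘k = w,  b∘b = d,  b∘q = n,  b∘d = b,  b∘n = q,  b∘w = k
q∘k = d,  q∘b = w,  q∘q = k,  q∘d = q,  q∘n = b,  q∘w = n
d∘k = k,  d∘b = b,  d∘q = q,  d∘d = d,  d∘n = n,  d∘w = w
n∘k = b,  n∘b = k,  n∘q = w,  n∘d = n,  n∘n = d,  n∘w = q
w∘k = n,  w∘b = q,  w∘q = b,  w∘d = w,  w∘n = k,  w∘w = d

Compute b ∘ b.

Read row b, column b: b ∘ b = d.
(Structurally, G here is isomorphic to the symmetric group S_3.)

d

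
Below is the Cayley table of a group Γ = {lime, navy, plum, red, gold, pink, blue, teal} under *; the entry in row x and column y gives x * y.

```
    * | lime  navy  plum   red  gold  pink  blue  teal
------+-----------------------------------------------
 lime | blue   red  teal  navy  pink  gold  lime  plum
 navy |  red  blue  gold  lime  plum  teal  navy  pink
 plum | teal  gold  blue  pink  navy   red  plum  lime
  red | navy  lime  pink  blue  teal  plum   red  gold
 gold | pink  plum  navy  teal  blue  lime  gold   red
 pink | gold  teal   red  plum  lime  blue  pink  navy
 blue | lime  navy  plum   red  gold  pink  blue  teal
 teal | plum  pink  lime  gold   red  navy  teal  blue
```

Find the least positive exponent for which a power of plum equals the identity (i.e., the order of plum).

2

The identity element is blue (its row matches the header).
plum^1 = plum
plum^2 = plum * plum = blue
The first power of plum equal to the identity is plum^2, so ord(plum) = 2.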